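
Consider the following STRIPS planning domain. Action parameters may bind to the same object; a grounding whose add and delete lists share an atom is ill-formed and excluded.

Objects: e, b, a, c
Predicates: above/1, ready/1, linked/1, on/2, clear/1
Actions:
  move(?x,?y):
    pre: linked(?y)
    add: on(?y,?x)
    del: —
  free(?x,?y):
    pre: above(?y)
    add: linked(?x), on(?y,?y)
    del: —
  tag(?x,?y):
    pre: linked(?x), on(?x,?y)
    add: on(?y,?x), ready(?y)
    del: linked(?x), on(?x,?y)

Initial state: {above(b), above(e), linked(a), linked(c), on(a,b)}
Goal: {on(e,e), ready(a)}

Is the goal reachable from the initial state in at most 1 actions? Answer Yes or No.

1. move(a,c)  →  {above(b), above(e), linked(a), linked(c), on(a,b), on(c,a)}
2. free(e,e)  →  {above(b), above(e), linked(a), linked(c), linked(e), on(a,b), on(c,a), on(e,e)}
3. tag(c,a)  →  {above(b), above(e), linked(a), linked(e), on(a,b), on(a,c), on(e,e), ready(a)}
optimal plan length = 3; 3 > 1

No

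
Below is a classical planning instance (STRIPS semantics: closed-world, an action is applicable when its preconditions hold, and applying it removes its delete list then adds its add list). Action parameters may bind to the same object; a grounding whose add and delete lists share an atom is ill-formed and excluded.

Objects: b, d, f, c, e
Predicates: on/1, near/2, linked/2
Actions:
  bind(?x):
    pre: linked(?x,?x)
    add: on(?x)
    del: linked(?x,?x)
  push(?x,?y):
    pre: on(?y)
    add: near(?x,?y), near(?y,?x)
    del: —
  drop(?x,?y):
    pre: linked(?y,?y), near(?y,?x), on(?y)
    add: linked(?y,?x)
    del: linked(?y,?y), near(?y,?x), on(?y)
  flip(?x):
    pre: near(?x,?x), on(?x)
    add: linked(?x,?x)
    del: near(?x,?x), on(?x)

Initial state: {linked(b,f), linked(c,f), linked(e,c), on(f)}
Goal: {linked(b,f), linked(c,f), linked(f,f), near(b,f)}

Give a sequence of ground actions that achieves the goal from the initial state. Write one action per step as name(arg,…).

push(b,f); push(f,f); flip(f)

1. push(b,f)  →  {linked(b,f), linked(c,f), linked(e,c), near(b,f), near(f,b), on(f)}
2. push(f,f)  →  {linked(b,f), linked(c,f), linked(e,c), near(b,f), near(f,b), near(f,f), on(f)}
3. flip(f)  →  {linked(b,f), linked(c,f), linked(e,c), linked(f,f), near(b,f), near(f,b)}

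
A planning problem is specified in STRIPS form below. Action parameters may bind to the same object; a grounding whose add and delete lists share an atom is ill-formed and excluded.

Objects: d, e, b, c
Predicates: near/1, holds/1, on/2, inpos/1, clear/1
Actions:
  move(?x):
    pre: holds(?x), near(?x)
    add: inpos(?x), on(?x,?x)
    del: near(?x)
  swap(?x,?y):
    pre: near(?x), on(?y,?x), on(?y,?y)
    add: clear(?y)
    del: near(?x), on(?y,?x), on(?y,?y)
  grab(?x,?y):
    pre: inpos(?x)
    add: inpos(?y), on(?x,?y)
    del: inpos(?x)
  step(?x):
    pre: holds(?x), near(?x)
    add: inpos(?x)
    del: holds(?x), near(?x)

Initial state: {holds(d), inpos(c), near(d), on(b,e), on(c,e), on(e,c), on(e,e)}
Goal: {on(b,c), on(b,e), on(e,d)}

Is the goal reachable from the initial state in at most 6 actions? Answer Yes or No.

Yes

1. grab(c,e)  →  {holds(d), inpos(e), near(d), on(b,e), on(c,e), on(e,c), on(e,e)}
2. grab(e,d)  →  {holds(d), inpos(d), near(d), on(b,e), on(c,e), on(e,c), on(e,d), on(e,e)}
3. grab(d,b)  →  {holds(d), inpos(b), near(d), on(b,e), on(c,e), on(d,b), on(e,c), on(e,d), on(e,e)}
4. grab(b,c)  →  {holds(d), inpos(c), near(d), on(b,c), on(b,e), on(c,e), on(d,b), on(e,c), on(e,d), on(e,e)}
optimal plan length = 4; 4 ≤ 6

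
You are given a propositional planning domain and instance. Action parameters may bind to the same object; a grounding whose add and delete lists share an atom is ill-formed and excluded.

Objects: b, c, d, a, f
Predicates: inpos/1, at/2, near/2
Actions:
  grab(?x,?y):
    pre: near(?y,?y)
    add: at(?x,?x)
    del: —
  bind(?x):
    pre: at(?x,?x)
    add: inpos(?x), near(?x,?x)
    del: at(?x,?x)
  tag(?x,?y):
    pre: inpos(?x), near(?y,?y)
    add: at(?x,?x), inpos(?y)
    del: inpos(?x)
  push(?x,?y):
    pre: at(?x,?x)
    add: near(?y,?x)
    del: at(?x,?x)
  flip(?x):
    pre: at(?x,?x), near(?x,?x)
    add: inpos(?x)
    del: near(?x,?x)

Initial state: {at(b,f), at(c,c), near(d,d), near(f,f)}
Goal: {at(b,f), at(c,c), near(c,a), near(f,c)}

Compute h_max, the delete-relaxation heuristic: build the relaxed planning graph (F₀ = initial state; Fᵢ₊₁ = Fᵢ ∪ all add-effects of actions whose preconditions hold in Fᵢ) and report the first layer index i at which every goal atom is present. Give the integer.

2

F0 = init (4 atoms)
F1 = F0 ∪ {at(a,a), at(b,b), at(d,d), at(f,f), inpos(c), near(a,c), near(b,c), near(c,c), near(d,c), near(f,c)}  (14 atoms)
F2 = F1 ∪ {inpos(a), inpos(b), inpos(d), inpos(f), near(a,a), near(a,b), near(a,d), near(a,f), near(b,a), near(b,b), near(b,d), near(b,f), near(c,a), near(c,b), near(c,d), near(c,f), near(d,a), near(d,b), near(d,f), near(f,a), near(f,b), near(f,d)}  (36 atoms)
goal ⊆ F2  ⇒  h_max = 2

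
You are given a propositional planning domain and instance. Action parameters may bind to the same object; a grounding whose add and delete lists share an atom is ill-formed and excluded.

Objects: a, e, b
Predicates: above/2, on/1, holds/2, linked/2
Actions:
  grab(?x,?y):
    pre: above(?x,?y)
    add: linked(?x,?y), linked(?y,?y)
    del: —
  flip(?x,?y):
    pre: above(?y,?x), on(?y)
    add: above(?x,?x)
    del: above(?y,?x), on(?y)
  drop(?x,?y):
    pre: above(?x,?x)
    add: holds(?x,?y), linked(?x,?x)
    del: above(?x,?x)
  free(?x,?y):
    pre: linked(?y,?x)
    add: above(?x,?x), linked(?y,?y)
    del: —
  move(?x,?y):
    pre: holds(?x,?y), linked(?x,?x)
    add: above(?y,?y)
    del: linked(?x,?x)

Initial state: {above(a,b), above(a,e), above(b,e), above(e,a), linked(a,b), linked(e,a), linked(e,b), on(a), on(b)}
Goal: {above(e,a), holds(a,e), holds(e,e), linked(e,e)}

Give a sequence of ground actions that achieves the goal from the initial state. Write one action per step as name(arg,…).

1. flip(e,a)  →  {above(a,b), above(b,e), above(e,a), above(e,e), linked(a,b), linked(e,a), linked(e,b), on(b)}
2. drop(e,e)  →  {above(a,b), above(b,e), above(e,a), holds(e,e), linked(a,b), linked(e,a), linked(e,b), linked(e,e), on(b)}
3. free(a,e)  →  {above(a,a), above(a,b), above(b,e), above(e,a), holds(e,e), linked(a,b), linked(e,a), linked(e,b), linked(e,e), on(b)}
4. drop(a,e)  →  {above(a,b), above(b,e), above(e,a), holds(a,e), holds(e,e), linked(a,a), linked(a,b), linked(e,a), linked(e,b), linked(e,e), on(b)}

flip(e,a); drop(e,e); free(a,e); drop(a,e)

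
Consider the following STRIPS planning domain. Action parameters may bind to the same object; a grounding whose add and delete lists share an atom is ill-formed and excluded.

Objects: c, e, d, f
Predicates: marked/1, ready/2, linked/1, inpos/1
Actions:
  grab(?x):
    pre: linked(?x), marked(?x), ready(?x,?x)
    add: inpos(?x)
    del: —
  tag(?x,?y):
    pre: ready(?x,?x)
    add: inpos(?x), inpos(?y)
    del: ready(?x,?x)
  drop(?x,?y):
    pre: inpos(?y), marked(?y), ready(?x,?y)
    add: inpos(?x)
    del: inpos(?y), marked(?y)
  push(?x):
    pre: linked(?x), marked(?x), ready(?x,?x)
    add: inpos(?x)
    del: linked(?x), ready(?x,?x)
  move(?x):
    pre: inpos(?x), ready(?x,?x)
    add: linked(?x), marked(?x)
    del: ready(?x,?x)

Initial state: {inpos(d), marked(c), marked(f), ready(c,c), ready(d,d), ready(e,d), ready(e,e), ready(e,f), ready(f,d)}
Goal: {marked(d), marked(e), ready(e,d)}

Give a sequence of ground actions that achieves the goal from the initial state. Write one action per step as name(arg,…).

1. tag(c,e)  →  {inpos(c), inpos(d), inpos(e), marked(c), marked(f), ready(d,d), ready(e,d), ready(e,e), ready(e,f), ready(f,d)}
2. move(e)  →  {inpos(c), inpos(d), inpos(e), linked(e), marked(c), marked(e), marked(f), ready(d,d), ready(e,d), ready(e,f), ready(f,d)}
3. move(d)  →  {inpos(c), inpos(d), inpos(e), linked(d), linked(e), marked(c), marked(d), marked(e), marked(f), ready(e,d), ready(e,f), ready(f,d)}

tag(c,e); move(e); move(d)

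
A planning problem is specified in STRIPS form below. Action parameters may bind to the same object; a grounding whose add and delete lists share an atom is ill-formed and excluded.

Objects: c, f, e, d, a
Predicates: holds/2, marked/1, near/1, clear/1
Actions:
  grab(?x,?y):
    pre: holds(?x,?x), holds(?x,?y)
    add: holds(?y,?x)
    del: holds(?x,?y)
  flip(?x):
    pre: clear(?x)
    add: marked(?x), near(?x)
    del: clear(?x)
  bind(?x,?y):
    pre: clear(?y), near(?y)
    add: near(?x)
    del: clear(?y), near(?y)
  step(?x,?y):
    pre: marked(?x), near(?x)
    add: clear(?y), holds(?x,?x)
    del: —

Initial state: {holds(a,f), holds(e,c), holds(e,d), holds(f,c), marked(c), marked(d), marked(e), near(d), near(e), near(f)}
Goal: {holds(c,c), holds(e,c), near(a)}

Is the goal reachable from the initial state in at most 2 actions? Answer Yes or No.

No

1. step(e,c)  →  {clear(c), holds(a,f), holds(e,c), holds(e,d), holds(e,e), holds(f,c), marked(c), marked(d), marked(e), near(d), near(e), near(f)}
2. flip(c)  →  {holds(a,f), holds(e,c), holds(e,d), holds(e,e), holds(f,c), marked(c), marked(d), marked(e), near(c), near(d), near(e), near(f)}
3. step(c,c)  →  {clear(c), holds(a,f), holds(c,c), holds(e,c), holds(e,d), holds(e,e), holds(f,c), marked(c), marked(d), marked(e), near(c), near(d), near(e), near(f)}
4. bind(a,c)  →  {holds(a,f), holds(c,c), holds(e,c), holds(e,d), holds(e,e), holds(f,c), marked(c), marked(d), marked(e), near(a), near(d), near(e), near(f)}
optimal plan length = 4; 4 > 2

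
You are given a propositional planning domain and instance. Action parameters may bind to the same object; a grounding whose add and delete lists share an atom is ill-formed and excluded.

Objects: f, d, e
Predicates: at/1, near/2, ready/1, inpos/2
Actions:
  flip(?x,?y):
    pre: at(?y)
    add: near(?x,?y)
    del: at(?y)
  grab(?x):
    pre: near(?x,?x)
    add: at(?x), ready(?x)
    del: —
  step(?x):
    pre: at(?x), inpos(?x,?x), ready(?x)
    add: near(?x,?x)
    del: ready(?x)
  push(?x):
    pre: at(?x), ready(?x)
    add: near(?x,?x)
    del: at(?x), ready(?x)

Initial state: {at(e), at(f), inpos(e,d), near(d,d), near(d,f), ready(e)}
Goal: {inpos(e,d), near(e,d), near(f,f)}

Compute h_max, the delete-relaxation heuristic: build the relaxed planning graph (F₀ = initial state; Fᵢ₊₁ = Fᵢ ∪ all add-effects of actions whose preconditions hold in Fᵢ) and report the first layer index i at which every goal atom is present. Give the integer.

F0 = init (6 atoms)
F1 = F0 ∪ {at(d), near(d,e), near(e,e), near(e,f), near(f,e), near(f,f), ready(d)}  (13 atoms)
F2 = F1 ∪ {near(e,d), near(f,d), ready(f)}  (16 atoms)
goal ⊆ F2  ⇒  h_max = 2

2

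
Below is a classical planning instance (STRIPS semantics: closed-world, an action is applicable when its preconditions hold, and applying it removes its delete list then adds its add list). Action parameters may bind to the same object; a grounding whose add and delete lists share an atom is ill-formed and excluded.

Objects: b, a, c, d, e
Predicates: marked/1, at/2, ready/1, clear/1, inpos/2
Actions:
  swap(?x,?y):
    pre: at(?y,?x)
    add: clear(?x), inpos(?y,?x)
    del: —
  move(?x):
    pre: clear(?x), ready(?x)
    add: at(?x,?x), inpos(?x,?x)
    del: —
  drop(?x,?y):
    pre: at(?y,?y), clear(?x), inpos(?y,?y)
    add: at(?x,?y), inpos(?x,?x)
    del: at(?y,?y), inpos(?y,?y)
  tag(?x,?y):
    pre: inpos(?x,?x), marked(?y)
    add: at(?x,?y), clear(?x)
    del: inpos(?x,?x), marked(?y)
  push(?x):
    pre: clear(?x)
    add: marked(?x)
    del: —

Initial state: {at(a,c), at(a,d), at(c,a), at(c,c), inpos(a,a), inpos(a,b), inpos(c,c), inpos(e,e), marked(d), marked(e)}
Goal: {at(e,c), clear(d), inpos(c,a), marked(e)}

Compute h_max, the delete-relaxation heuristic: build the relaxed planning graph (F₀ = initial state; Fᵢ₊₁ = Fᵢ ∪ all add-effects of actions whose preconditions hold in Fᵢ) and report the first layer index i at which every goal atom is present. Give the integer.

F0 = init (10 atoms)
F1 = F0 ∪ {at(a,e), at(c,d), at(c,e), at(e,d), at(e,e), clear(a), clear(c), clear(d), clear(e), inpos(a,c), inpos(a,d), inpos(c,a)}  (22 atoms)
F2 = F1 ∪ {at(d,c), at(d,e), at(e,c), inpos(a,e), inpos(c,d), inpos(c,e), inpos(d,d), inpos(e,d), marked(a), marked(c)}  (32 atoms)
goal ⊆ F2  ⇒  h_max = 2

2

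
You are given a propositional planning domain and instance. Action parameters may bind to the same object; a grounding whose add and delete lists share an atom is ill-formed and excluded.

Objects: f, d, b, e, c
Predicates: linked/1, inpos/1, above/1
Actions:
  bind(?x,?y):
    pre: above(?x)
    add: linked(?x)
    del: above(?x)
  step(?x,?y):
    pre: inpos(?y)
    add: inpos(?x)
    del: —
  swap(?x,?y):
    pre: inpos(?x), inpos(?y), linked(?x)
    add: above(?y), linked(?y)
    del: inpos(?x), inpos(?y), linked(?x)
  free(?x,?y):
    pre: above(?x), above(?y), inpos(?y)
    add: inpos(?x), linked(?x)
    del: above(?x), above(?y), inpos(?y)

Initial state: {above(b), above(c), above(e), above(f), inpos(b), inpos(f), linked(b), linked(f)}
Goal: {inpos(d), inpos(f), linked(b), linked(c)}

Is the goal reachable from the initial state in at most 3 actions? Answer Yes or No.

Yes

1. bind(c,f)  →  {above(b), above(e), above(f), inpos(b), inpos(f), linked(b), linked(c), linked(f)}
2. step(d,f)  →  {above(b), above(e), above(f), inpos(b), inpos(d), inpos(f), linked(b), linked(c), linked(f)}
optimal plan length = 2; 2 ≤ 3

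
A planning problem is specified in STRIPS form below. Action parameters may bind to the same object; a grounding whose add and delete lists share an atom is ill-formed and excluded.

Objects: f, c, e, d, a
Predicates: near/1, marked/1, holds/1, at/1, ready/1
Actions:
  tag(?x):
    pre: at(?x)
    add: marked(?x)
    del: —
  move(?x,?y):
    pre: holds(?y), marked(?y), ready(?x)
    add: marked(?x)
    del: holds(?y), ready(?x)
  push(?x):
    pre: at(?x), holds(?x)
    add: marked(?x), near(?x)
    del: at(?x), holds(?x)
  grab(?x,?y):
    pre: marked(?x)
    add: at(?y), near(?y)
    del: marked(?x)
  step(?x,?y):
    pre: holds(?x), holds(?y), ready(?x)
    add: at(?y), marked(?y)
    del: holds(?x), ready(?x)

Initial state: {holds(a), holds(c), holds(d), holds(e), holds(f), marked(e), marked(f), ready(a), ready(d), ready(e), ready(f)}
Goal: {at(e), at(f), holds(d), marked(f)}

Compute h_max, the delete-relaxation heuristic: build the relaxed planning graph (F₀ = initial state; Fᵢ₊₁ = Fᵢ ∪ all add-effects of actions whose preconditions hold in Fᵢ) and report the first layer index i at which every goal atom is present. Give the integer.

1

F0 = init (11 atoms)
F1 = F0 ∪ {at(a), at(c), at(d), at(e), at(f), marked(a), marked(c), marked(d), near(a), near(c), near(d), near(e), near(f)}  (24 atoms)
goal ⊆ F1  ⇒  h_max = 1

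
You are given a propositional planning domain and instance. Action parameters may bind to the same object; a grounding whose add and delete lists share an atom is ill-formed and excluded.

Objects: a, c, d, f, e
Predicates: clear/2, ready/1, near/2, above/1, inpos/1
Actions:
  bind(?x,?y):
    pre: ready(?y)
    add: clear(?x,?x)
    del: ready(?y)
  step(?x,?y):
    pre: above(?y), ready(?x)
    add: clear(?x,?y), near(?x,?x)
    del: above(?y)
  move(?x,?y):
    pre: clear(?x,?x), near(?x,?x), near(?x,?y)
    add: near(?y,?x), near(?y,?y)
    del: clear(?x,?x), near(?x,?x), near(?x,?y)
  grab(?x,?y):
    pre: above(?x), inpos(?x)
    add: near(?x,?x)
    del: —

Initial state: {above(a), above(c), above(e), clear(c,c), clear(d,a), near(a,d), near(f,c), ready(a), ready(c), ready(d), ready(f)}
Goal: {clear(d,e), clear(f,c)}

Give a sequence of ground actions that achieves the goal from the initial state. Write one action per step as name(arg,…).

1. step(d,e)  →  {above(a), above(c), clear(c,c), clear(d,a), clear(d,e), near(a,d), near(d,d), near(f,c), ready(a), ready(c), ready(d), ready(f)}
2. step(f,c)  →  {above(a), clear(c,c), clear(d,a), clear(d,e), clear(f,c), near(a,d), near(d,d), near(f,c), near(f,f), ready(a), ready(c), ready(d), ready(f)}

step(d,e); step(f,c)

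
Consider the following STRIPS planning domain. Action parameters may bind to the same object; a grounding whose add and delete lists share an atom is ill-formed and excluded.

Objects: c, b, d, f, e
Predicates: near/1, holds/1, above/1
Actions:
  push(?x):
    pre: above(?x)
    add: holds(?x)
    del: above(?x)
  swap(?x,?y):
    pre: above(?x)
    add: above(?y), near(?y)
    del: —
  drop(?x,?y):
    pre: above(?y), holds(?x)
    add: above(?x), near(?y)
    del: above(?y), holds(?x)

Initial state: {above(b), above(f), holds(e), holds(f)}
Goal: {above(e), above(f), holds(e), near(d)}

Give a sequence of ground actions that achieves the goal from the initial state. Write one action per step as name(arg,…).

swap(b,d); swap(b,e)

1. swap(b,d)  →  {above(b), above(d), above(f), holds(e), holds(f), near(d)}
2. swap(b,e)  →  {above(b), above(d), above(e), above(f), holds(e), holds(f), near(d), near(e)}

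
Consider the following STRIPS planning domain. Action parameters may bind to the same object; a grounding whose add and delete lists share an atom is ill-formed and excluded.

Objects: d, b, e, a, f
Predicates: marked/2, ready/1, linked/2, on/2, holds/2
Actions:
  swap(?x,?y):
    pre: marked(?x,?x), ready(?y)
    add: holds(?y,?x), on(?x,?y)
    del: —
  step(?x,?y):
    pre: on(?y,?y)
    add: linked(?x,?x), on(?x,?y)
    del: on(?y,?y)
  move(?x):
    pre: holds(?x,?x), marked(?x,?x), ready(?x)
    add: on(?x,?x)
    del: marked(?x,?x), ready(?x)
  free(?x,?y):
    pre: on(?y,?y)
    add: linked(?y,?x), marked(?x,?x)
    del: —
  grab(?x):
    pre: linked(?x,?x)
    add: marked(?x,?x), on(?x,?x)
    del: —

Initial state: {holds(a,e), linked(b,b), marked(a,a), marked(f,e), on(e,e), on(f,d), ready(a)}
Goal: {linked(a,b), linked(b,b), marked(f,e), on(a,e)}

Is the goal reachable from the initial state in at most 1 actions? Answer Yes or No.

No

1. swap(a,a)  →  {holds(a,a), holds(a,e), linked(b,b), marked(a,a), marked(f,e), on(a,a), on(e,e), on(f,d), ready(a)}
2. step(a,e)  →  {holds(a,a), holds(a,e), linked(a,a), linked(b,b), marked(a,a), marked(f,e), on(a,a), on(a,e), on(f,d), ready(a)}
3. free(b,a)  →  {holds(a,a), holds(a,e), linked(a,a), linked(a,b), linked(b,b), marked(a,a), marked(b,b), marked(f,e), on(a,a), on(a,e), on(f,d), ready(a)}
optimal plan length = 3; 3 > 1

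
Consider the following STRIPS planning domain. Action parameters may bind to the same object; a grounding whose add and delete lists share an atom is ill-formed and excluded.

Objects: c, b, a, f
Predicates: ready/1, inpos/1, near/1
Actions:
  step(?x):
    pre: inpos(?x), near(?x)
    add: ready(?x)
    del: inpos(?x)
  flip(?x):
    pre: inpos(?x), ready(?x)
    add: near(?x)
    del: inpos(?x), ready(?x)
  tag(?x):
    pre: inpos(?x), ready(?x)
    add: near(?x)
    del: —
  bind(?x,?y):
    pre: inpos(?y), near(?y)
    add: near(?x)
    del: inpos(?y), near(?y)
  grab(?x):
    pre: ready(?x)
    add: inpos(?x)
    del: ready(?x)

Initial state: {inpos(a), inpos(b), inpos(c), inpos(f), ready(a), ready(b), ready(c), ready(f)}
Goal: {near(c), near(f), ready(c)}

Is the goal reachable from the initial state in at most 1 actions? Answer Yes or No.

No

1. flip(f)  →  {inpos(a), inpos(b), inpos(c), near(f), ready(a), ready(b), ready(c)}
2. tag(c)  →  {inpos(a), inpos(b), inpos(c), near(c), near(f), ready(a), ready(b), ready(c)}
optimal plan length = 2; 2 > 1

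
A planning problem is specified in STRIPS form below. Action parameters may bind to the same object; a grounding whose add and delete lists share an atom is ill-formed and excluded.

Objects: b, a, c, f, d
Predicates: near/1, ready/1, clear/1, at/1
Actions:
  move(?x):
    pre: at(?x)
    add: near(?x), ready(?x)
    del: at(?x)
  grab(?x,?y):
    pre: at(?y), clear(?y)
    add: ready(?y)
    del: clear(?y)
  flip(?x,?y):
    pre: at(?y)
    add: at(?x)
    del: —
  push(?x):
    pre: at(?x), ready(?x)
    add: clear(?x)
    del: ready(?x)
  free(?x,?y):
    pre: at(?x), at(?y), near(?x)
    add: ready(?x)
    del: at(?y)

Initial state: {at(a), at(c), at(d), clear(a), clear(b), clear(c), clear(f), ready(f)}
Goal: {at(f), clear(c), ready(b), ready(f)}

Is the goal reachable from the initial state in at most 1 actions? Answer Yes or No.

1. flip(b,a)  →  {at(a), at(b), at(c), at(d), clear(a), clear(b), clear(c), clear(f), ready(f)}
2. move(b)  →  {at(a), at(c), at(d), clear(a), clear(b), clear(c), clear(f), near(b), ready(b), ready(f)}
3. flip(f,a)  →  {at(a), at(c), at(d), at(f), clear(a), clear(b), clear(c), clear(f), near(b), ready(b), ready(f)}
optimal plan length = 3; 3 > 1

No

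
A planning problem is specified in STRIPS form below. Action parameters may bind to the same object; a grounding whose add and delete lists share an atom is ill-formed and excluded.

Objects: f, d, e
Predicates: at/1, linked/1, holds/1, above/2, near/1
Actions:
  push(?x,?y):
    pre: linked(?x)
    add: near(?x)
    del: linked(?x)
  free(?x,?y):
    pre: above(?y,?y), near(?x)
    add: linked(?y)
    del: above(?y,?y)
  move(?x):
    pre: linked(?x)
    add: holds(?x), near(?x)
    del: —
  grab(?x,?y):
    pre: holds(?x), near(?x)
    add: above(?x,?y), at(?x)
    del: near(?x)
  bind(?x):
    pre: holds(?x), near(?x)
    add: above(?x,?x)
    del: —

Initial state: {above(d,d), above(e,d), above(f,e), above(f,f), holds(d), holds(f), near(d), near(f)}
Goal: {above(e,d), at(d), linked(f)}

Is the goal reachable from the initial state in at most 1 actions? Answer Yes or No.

No

1. free(f,f)  →  {above(d,d), above(e,d), above(f,e), holds(d), holds(f), linked(f), near(d), near(f)}
2. grab(d,f)  →  {above(d,d), above(d,f), above(e,d), above(f,e), at(d), holds(d), holds(f), linked(f), near(f)}
optimal plan length = 2; 2 > 1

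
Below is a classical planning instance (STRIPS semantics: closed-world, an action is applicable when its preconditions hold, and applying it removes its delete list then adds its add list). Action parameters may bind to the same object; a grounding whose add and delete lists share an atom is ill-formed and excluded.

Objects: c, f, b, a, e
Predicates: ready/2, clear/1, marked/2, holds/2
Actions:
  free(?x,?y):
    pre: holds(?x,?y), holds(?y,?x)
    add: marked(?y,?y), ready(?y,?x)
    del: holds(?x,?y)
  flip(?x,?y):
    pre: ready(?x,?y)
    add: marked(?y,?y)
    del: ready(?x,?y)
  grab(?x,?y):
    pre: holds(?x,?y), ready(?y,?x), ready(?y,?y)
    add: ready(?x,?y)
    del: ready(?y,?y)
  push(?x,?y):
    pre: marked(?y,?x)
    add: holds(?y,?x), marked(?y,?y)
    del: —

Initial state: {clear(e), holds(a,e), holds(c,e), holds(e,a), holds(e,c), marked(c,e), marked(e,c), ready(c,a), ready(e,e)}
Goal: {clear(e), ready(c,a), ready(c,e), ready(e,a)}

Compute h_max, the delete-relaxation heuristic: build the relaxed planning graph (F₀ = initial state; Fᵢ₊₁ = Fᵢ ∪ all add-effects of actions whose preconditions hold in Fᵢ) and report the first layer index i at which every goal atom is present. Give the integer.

F0 = init (9 atoms)
F1 = F0 ∪ {marked(a,a), marked(c,c), marked(e,e), ready(a,e), ready(c,e), ready(e,a), ready(e,c)}  (16 atoms)
goal ⊆ F1  ⇒  h_max = 1

1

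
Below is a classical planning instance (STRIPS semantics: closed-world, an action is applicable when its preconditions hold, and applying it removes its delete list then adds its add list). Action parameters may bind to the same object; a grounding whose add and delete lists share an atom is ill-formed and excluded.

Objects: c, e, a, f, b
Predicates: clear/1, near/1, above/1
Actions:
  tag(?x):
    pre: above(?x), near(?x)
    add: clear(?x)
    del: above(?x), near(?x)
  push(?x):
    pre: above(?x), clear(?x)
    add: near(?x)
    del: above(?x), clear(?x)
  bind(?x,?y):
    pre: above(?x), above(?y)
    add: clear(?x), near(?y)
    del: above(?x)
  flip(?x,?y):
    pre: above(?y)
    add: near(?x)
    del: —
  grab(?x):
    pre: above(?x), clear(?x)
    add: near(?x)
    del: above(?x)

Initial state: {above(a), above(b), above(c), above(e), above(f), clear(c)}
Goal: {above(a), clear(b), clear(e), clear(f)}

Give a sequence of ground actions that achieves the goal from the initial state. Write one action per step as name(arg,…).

1. bind(e,c)  →  {above(a), above(b), above(c), above(f), clear(c), clear(e), near(c)}
2. bind(f,c)  →  {above(a), above(b), above(c), clear(c), clear(e), clear(f), near(c)}
3. bind(b,c)  →  {above(a), above(c), clear(b), clear(c), clear(e), clear(f), near(c)}

bind(e,c); bind(f,c); bind(b,c)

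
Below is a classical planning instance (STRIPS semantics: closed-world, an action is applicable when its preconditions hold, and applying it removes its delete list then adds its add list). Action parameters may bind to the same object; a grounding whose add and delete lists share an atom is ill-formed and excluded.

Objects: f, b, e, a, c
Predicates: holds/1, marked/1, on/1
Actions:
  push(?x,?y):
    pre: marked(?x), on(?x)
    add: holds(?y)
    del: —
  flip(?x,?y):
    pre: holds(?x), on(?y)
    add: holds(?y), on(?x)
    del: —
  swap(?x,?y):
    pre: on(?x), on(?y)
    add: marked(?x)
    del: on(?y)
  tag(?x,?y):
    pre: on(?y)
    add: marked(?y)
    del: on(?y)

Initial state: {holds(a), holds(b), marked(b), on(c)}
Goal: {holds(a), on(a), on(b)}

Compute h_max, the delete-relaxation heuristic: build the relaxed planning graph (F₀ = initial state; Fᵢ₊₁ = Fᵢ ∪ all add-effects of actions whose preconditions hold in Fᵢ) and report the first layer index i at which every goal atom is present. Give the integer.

F0 = init (4 atoms)
F1 = F0 ∪ {holds(c), marked(c), on(a), on(b)}  (8 atoms)
goal ⊆ F1  ⇒  h_max = 1

1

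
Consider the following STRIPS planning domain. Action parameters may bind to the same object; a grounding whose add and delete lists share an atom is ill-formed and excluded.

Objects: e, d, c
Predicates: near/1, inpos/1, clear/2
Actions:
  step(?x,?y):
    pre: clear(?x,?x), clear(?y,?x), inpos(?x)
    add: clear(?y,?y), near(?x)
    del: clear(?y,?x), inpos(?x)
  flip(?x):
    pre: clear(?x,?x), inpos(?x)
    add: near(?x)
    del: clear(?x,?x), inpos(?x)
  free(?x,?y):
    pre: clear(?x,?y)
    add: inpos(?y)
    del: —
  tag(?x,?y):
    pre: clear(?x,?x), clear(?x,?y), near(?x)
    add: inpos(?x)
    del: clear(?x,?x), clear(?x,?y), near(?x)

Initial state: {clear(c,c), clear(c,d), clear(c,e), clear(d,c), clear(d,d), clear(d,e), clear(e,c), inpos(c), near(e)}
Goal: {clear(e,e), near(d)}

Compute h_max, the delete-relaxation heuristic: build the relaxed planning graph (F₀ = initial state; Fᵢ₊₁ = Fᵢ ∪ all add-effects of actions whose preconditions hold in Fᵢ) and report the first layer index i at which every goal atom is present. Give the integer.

2

F0 = init (9 atoms)
F1 = F0 ∪ {clear(e,e), inpos(d), inpos(e), near(c)}  (13 atoms)
F2 = F1 ∪ {near(d)}  (14 atoms)
goal ⊆ F2  ⇒  h_max = 2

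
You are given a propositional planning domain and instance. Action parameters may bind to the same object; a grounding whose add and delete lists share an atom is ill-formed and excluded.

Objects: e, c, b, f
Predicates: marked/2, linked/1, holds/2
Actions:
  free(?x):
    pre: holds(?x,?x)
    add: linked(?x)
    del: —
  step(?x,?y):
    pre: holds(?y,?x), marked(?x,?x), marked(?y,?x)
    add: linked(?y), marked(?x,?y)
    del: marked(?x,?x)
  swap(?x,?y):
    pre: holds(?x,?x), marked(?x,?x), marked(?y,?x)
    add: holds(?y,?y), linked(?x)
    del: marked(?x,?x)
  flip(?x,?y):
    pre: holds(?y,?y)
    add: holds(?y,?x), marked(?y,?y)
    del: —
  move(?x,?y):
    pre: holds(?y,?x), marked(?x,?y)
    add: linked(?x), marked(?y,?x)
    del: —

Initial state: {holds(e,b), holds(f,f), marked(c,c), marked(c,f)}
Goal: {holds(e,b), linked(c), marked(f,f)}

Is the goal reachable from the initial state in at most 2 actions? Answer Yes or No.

1. flip(c,f)  →  {holds(e,b), holds(f,c), holds(f,f), marked(c,c), marked(c,f), marked(f,f)}
2. move(c,f)  →  {holds(e,b), holds(f,c), holds(f,f), linked(c), marked(c,c), marked(c,f), marked(f,c), marked(f,f)}
optimal plan length = 2; 2 ≤ 2

Yes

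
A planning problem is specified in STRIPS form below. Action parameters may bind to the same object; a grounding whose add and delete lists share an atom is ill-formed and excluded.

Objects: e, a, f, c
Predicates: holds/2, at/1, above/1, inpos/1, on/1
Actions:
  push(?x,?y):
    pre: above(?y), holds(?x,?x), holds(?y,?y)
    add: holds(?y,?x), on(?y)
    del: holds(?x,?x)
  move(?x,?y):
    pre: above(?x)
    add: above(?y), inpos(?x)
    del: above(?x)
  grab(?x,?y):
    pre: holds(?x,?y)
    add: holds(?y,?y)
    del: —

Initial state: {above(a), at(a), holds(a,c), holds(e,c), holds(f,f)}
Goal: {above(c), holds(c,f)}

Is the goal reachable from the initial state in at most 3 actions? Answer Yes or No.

1. move(a,c)  →  {above(c), at(a), holds(a,c), holds(e,c), holds(f,f), inpos(a)}
2. grab(e,c)  →  {above(c), at(a), holds(a,c), holds(c,c), holds(e,c), holds(f,f), inpos(a)}
3. push(f,c)  →  {above(c), at(a), holds(a,c), holds(c,c), holds(c,f), holds(e,c), inpos(a), on(c)}
optimal plan length = 3; 3 ≤ 3

Yes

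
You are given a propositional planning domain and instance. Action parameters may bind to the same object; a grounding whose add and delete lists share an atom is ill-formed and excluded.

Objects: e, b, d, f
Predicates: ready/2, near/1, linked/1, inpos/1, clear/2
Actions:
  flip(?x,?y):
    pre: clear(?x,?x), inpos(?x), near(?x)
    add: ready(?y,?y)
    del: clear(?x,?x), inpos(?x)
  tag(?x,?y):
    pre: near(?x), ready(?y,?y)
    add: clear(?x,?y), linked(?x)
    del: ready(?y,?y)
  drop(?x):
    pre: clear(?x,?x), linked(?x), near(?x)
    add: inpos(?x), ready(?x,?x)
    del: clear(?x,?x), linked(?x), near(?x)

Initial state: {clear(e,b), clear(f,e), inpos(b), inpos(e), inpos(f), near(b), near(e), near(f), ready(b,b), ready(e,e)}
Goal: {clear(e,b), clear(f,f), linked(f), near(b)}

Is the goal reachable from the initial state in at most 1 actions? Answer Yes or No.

1. tag(e,e)  →  {clear(e,b), clear(e,e), clear(f,e), inpos(b), inpos(e), inpos(f), linked(e), near(b), near(e), near(f), ready(b,b)}
2. flip(e,f)  →  {clear(e,b), clear(f,e), inpos(b), inpos(f), linked(e), near(b), near(e), near(f), ready(b,b), ready(f,f)}
3. tag(f,f)  →  {clear(e,b), clear(f,e), clear(f,f), inpos(b), inpos(f), linked(e), linked(f), near(b), near(e), near(f), ready(b,b)}
optimal plan length = 3; 3 > 1

No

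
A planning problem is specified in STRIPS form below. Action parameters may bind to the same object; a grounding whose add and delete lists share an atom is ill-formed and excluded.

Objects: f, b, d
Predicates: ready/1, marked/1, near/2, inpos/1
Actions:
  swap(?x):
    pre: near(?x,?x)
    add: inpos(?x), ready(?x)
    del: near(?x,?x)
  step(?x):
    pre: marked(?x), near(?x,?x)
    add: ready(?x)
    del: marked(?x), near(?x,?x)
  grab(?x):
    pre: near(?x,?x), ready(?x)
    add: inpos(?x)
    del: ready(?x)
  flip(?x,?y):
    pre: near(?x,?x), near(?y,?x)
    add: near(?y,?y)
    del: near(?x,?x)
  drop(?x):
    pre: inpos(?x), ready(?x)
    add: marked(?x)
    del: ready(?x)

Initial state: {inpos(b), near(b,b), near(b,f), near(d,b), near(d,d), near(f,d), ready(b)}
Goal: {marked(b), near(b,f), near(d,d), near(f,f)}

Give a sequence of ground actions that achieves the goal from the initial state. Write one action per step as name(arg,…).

flip(d,f); flip(b,d); drop(b)

1. flip(d,f)  →  {inpos(b), near(b,b), near(b,f), near(d,b), near(f,d), near(f,f), ready(b)}
2. flip(b,d)  →  {inpos(b), near(b,f), near(d,b), near(d,d), near(f,d), near(f,f), ready(b)}
3. drop(b)  →  {inpos(b), marked(b), near(b,f), near(d,b), near(d,d), near(f,d), near(f,f)}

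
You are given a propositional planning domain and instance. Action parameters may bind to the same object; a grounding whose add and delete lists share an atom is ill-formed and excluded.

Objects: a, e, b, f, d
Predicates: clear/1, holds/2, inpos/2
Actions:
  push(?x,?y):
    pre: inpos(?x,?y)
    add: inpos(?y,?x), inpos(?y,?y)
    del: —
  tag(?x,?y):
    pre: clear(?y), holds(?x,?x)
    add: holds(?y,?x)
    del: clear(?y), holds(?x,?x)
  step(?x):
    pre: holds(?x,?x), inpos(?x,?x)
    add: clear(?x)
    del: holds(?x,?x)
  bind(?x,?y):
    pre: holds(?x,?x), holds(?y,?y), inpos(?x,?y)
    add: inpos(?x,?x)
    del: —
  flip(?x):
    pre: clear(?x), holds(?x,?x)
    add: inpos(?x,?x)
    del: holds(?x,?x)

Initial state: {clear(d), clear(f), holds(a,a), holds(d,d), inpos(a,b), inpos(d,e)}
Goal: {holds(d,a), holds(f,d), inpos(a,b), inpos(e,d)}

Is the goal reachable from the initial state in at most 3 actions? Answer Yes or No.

1. push(d,e)  →  {clear(d), clear(f), holds(a,a), holds(d,d), inpos(a,b), inpos(d,e), inpos(e,d), inpos(e,e)}
2. tag(a,d)  →  {clear(f), holds(d,a), holds(d,d), inpos(a,b), inpos(d,e), inpos(e,d), inpos(e,e)}
3. tag(d,f)  →  {holds(d,a), holds(f,d), inpos(a,b), inpos(d,e), inpos(e,d), inpos(e,e)}
optimal plan length = 3; 3 ≤ 3

Yes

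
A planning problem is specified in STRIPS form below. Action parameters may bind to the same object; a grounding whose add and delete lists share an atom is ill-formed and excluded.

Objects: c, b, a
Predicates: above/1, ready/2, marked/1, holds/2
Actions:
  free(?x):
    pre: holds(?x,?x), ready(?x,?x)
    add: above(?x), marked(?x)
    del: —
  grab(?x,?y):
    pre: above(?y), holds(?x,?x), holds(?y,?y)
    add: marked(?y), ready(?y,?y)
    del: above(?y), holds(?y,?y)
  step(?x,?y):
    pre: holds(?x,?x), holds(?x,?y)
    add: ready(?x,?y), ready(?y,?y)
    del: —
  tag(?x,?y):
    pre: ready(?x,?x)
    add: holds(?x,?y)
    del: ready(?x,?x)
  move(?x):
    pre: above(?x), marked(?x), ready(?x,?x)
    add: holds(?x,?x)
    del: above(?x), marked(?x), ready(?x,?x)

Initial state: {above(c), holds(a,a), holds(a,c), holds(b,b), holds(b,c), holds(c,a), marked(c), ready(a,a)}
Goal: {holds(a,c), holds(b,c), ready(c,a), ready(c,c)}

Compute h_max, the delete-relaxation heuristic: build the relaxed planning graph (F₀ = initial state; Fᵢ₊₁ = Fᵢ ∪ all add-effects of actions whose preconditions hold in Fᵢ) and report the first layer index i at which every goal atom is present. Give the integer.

3

F0 = init (8 atoms)
F1 = F0 ∪ {above(a), holds(a,b), marked(a), ready(a,c), ready(b,b), ready(b,c), ready(c,c)}  (15 atoms)
F2 = F1 ∪ {above(b), holds(b,a), holds(c,b), holds(c,c), marked(b), ready(a,b)}  (21 atoms)
F3 = F2 ∪ {ready(b,a), ready(c,a), ready(c,b)}  (24 atoms)
goal ⊆ F3  ⇒  h_max = 3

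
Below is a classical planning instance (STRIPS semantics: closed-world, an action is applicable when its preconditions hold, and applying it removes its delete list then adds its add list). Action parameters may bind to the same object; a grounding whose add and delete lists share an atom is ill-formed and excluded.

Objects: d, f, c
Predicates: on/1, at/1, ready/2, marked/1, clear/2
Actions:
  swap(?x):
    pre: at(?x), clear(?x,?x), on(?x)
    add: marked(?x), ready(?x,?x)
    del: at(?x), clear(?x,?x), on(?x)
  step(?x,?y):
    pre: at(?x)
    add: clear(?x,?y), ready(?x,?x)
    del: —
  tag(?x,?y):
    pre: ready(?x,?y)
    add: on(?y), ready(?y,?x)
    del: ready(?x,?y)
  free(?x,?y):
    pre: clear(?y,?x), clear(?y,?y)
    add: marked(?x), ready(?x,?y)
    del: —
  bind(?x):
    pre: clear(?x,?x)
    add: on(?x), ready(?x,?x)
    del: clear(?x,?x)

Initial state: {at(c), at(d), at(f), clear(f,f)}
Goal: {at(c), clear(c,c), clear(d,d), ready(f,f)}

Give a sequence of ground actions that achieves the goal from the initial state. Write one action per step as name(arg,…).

1. step(d,d)  →  {at(c), at(d), at(f), clear(d,d), clear(f,f), ready(d,d)}
2. step(f,d)  →  {at(c), at(d), at(f), clear(d,d), clear(f,d), clear(f,f), ready(d,d), ready(f,f)}
3. step(c,c)  →  {at(c), at(d), at(f), clear(c,c), clear(d,d), clear(f,d), clear(f,f), ready(c,c), ready(d,d), ready(f,f)}

step(d,d); step(f,d); step(c,c)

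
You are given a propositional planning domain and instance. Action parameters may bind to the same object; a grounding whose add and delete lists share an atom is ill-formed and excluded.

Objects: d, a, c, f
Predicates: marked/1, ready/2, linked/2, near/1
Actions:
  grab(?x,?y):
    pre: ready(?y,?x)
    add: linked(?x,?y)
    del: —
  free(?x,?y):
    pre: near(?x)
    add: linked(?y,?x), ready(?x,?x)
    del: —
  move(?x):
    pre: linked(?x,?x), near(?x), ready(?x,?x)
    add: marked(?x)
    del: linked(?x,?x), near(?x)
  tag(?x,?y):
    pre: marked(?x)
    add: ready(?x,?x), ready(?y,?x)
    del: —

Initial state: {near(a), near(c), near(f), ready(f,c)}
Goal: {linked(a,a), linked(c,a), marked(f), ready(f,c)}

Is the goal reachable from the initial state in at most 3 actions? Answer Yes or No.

1. free(a,a)  →  {linked(a,a), near(a), near(c), near(f), ready(a,a), ready(f,c)}
2. free(a,c)  →  {linked(a,a), linked(c,a), near(a), near(c), near(f), ready(a,a), ready(f,c)}
3. free(f,f)  →  {linked(a,a), linked(c,a), linked(f,f), near(a), near(c), near(f), ready(a,a), ready(f,c), ready(f,f)}
4. move(f)  →  {linked(a,a), linked(c,a), marked(f), near(a), near(c), ready(a,a), ready(f,c), ready(f,f)}
optimal plan length = 4; 4 > 3

No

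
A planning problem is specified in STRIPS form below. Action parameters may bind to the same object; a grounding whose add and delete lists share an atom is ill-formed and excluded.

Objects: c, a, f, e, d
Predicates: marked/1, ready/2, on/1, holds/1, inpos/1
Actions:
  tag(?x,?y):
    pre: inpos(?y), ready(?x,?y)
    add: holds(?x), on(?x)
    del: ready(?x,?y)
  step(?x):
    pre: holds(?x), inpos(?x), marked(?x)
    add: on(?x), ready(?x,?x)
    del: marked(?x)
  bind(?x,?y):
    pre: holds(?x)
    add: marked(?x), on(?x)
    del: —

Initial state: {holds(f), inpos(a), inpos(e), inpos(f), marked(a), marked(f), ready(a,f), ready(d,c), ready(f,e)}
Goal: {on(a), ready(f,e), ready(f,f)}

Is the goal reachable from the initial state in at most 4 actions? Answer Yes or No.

Yes

1. tag(a,f)  →  {holds(a), holds(f), inpos(a), inpos(e), inpos(f), marked(a), marked(f), on(a), ready(d,c), ready(f,e)}
2. step(f)  →  {holds(a), holds(f), inpos(a), inpos(e), inpos(f), marked(a), on(a), on(f), ready(d,c), ready(f,e), ready(f,f)}
optimal plan length = 2; 2 ≤ 4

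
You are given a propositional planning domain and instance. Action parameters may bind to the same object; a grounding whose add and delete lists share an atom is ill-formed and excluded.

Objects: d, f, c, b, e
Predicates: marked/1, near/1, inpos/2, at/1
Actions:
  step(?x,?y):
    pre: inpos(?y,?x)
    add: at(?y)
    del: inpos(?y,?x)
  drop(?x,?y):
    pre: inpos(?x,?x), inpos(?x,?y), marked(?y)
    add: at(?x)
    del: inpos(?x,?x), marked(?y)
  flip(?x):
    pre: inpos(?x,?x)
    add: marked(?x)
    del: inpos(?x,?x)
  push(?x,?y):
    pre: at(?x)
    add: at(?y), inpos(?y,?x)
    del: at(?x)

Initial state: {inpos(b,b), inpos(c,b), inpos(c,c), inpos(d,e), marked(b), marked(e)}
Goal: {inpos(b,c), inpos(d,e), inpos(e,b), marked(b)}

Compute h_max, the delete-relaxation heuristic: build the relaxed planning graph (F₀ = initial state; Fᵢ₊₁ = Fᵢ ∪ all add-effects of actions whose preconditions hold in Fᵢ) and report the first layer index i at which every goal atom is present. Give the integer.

2

F0 = init (6 atoms)
F1 = F0 ∪ {at(b), at(c), at(d), marked(c)}  (10 atoms)
F2 = F1 ∪ {at(e), at(f), inpos(b,c), inpos(b,d), inpos(c,d), inpos(d,b), inpos(d,c), inpos(e,b), inpos(e,c), inpos(e,d), inpos(f,b), inpos(f,c), inpos(f,d)}  (23 atoms)
goal ⊆ F2  ⇒  h_max = 2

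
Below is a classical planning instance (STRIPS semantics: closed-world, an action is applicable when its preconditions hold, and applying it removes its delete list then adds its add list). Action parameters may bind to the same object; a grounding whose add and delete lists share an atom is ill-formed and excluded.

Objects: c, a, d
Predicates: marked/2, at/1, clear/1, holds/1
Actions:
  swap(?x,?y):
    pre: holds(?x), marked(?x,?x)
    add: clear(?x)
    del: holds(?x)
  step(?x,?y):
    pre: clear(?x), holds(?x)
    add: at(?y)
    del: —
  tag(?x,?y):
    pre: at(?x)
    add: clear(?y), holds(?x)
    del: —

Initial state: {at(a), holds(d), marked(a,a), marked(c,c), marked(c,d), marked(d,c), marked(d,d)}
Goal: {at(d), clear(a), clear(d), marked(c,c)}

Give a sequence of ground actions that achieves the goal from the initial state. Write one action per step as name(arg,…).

swap(d,c); tag(a,a); step(a,d)

1. swap(d,c)  →  {at(a), clear(d), marked(a,a), marked(c,c), marked(c,d), marked(d,c), marked(d,d)}
2. tag(a,a)  →  {at(a), clear(a), clear(d), holds(a), marked(a,a), marked(c,c), marked(c,d), marked(d,c), marked(d,d)}
3. step(a,d)  →  {at(a), at(d), clear(a), clear(d), holds(a), marked(a,a), marked(c,c), marked(c,d), marked(d,c), marked(d,d)}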